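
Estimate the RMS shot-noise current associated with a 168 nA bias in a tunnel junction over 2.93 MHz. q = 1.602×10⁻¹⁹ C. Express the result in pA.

397 pA

I_n = √(2qI·B)
2qI·B = 2 × 1.602×10⁻¹⁹ × 1.68×10⁻⁷ × 2.93×10⁶ = 1.58×10⁻¹⁹ A²
I_n = √(1.58×10⁻¹⁹) = 3.97×10⁻¹⁰ A = 397 pA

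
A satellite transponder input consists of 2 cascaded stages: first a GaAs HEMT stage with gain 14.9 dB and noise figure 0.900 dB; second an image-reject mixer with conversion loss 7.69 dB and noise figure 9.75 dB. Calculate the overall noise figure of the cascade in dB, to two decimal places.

1.77 dB

Convert to linear (a loss of L dB is a gain of −L dB): F_i = 10^(NF_i/10), G_i = 10^(G_i,dB/10)
  Stage 1: F_1 = 10^(0.900/10) = 1.230, G_1 = 10^(14.9/10) = 30.90
  Stage 2: F_2 = 10^(9.75/10) = 9.441, G_2 = 10^(−7.69/10) = 0.1702
Friis cascade:
  F = 1.230 + (9.441 − 1)/30.90 = 1.503
NF = 10 log₁₀(1.503) = 1.77 dB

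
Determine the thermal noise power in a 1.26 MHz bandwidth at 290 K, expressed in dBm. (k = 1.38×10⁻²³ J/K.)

−113.0 dBm

P_n = kTB = 1.38×10⁻²³ × 290 × 1.26×10⁶ = 5.04×10⁻¹⁵ W
In dBm: 10 log₁₀(5.04×10⁻¹⁵ / 10⁻³) = −113.0 dBm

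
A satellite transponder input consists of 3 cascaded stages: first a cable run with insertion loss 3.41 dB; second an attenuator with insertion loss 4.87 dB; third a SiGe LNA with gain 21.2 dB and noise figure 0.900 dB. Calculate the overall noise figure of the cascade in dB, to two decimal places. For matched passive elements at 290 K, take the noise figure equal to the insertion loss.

9.18 dB

Convert to linear (a loss of L dB is a gain of −L dB): F_i = 10^(NF_i/10), G_i = 10^(G_i,dB/10)
  Stage 1: F_1 = 10^(3.41/10) = 2.193, G_1 = 10^(−3.41/10) = 0.4560
  Stage 2: F_2 = 10^(4.87/10) = 3.069, G_2 = 10^(−4.87/10) = 0.3258
  Stage 3: F_3 = 10^(0.900/10) = 1.230, G_3 = 10^(21.2/10) = 131.8
Friis cascade:
  F = 2.193 + (3.069 − 1)/0.4560 + (1.230 − 1)/0.1486 = 8.279
NF = 10 log₁₀(8.279) = 9.18 dB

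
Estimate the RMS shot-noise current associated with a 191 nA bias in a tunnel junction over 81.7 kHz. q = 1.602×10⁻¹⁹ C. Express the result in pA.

I_n = √(2qI·B)
2qI·B = 2 × 1.602×10⁻¹⁹ × 1.91×10⁻⁷ × 8.17×10⁴ = 5.00×10⁻²¹ A²
I_n = √(5.00×10⁻²¹) = 7.07×10⁻¹¹ A = 70.7 pA

70.7 pA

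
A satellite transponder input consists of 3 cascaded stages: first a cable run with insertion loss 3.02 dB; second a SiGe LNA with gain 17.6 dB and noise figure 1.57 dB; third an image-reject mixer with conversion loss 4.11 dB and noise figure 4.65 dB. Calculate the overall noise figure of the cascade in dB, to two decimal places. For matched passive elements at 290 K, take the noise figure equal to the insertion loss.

4.69 dB

Convert to linear (a loss of L dB is a gain of −L dB): F_i = 10^(NF_i/10), G_i = 10^(G_i,dB/10)
  Stage 1: F_1 = 10^(3.02/10) = 2.004, G_1 = 10^(−3.02/10) = 0.4989
  Stage 2: F_2 = 10^(1.57/10) = 1.435, G_2 = 10^(17.6/10) = 57.54
  Stage 3: F_3 = 10^(4.65/10) = 2.917, G_3 = 10^(−4.11/10) = 0.3882
Friis cascade:
  F = 2.004 + (1.435 − 1)/0.4989 + (2.917 − 1)/28.71 = 2.944
NF = 10 log₁₀(2.944) = 4.69 dB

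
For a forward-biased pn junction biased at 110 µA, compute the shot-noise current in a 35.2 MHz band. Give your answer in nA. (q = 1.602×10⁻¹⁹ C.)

I_n = √(2qI·B)
2qI·B = 2 × 1.602×10⁻¹⁹ × 1.10×10⁻⁴ × 3.52×10⁷ = 1.24×10⁻¹⁵ A²
I_n = √(1.24×10⁻¹⁵) = 3.52×10⁻⁸ A = 35.2 nA

35.2 nA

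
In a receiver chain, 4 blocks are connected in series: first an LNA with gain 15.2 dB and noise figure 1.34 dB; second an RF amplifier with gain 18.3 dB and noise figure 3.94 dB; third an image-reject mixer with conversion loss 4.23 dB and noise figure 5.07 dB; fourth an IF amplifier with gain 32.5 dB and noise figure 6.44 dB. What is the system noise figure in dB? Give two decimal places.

1.50 dB

Convert to linear (a loss of L dB is a gain of −L dB): F_i = 10^(NF_i/10), G_i = 10^(G_i,dB/10)
  Stage 1: F_1 = 10^(1.34/10) = 1.361, G_1 = 10^(15.2/10) = 33.11
  Stage 2: F_2 = 10^(3.94/10) = 2.477, G_2 = 10^(18.3/10) = 67.61
  Stage 3: F_3 = 10^(5.07/10) = 3.214, G_3 = 10^(−4.23/10) = 0.3776
  Stage 4: F_4 = 10^(6.44/10) = 4.406, G_4 = 10^(32.5/10) = 1778
Friis cascade:
  F = 1.361 + (2.477 − 1)/33.11 + (3.214 − 1)/2239 + (4.406 − 1)/845.3 = 1.411
NF = 10 log₁₀(1.411) = 1.50 dB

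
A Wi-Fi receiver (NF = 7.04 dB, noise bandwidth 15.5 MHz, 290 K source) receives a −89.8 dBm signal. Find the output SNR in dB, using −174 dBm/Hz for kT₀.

5.3 dB

Noise floor: N = −174 + 10 log₁₀(B) + NF
10 log₁₀(1.55×10⁷) = 71.9 dB
N = −174 + 71.9 + 7.04 = −95.06 dBm
SNR = P_sig − N = −89.8 − (−95.06) = 5.26 dB → 5.3 dB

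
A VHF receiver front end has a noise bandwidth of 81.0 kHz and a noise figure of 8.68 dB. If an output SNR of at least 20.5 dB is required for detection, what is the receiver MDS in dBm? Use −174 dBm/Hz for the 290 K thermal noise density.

Sensitivity = −174 + 10 log₁₀(B) + NF + SNR_min
= −174 + 49.08 + 8.68 + 20.5
= −95.74 dBm → −95.7 dBm

−95.7 dBm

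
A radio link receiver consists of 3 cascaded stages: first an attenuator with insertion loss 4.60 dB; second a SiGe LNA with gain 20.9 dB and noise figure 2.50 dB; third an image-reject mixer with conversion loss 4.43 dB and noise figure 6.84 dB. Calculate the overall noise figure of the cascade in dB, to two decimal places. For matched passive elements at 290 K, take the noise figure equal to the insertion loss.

7.18 dB

Convert to linear (a loss of L dB is a gain of −L dB): F_i = 10^(NF_i/10), G_i = 10^(G_i,dB/10)
  Stage 1: F_1 = 10^(4.60/10) = 2.884, G_1 = 10^(−4.60/10) = 0.3467
  Stage 2: F_2 = 10^(2.50/10) = 1.778, G_2 = 10^(20.9/10) = 123.0
  Stage 3: F_3 = 10^(6.84/10) = 4.831, G_3 = 10^(−4.43/10) = 0.3606
Friis cascade:
  F = 2.884 + (1.778 − 1)/0.3467 + (4.831 − 1)/42.66 = 5.218
NF = 10 log₁₀(5.218) = 7.18 dB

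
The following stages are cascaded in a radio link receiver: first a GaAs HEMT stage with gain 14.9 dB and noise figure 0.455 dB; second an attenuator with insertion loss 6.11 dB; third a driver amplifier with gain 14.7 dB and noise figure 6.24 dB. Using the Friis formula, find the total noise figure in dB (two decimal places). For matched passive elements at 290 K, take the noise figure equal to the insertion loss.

Convert to linear (a loss of L dB is a gain of −L dB): F_i = 10^(NF_i/10), G_i = 10^(G_i,dB/10)
  Stage 1: F_1 = 10^(0.455/10) = 1.110, G_1 = 10^(14.9/10) = 30.90
  Stage 2: F_2 = 10^(6.11/10) = 4.083, G_2 = 10^(−6.11/10) = 0.2449
  Stage 3: F_3 = 10^(6.24/10) = 4.207, G_3 = 10^(14.7/10) = 29.51
Friis cascade:
  F = 1.110 + (4.083 − 1)/30.90 + (4.207 − 1)/7.568 = 1.634
NF = 10 log₁₀(1.634) = 2.13 dB

2.13 dB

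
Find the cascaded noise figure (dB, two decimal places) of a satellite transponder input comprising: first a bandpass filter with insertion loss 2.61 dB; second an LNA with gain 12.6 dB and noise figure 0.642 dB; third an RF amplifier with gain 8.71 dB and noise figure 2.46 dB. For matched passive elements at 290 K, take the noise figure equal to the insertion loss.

Convert to linear (a loss of L dB is a gain of −L dB): F_i = 10^(NF_i/10), G_i = 10^(G_i,dB/10)
  Stage 1: F_1 = 10^(2.61/10) = 1.824, G_1 = 10^(−2.61/10) = 0.5483
  Stage 2: F_2 = 10^(0.642/10) = 1.159, G_2 = 10^(12.6/10) = 18.20
  Stage 3: F_3 = 10^(2.46/10) = 1.762, G_3 = 10^(8.71/10) = 7.430
Friis cascade:
  F = 1.824 + (1.159 − 1)/0.5483 + (1.762 − 1)/9.977 = 2.191
NF = 10 log₁₀(2.191) = 3.41 dB

3.41 dB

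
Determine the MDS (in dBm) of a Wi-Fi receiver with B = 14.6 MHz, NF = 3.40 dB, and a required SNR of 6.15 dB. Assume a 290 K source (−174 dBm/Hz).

Sensitivity = −174 + 10 log₁₀(B) + NF + SNR_min
= −174 + 71.64 + 3.40 + 6.15
= −92.81 dBm → −92.8 dBm

−92.8 dBm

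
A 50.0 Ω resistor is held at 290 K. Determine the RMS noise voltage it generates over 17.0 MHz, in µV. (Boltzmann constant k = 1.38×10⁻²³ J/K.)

V_n = √(4kTRB)
4kTRB = 4 × 1.38×10⁻²³ × 290 × 5.00×10¹ × 1.70×10⁷ = 1.36×10⁻¹¹ V²
V_n = √(1.36×10⁻¹¹) = 3.69×10⁻⁶ V = 3.69 µV

3.69 µV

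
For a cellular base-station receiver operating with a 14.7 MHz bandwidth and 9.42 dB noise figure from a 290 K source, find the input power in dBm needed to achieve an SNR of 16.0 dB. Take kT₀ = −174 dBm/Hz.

Sensitivity = −174 + 10 log₁₀(B) + NF + SNR_min
= −174 + 71.67 + 9.42 + 16.0
= −76.91 dBm → −76.9 dBm

−76.9 dBm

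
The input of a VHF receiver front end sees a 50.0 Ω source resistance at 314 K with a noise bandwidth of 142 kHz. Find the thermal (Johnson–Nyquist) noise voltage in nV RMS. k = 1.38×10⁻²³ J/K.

V_n = √(4kTRB)
4kTRB = 4 × 1.38×10⁻²³ × 314 × 5.00×10¹ × 1.42×10⁵ = 1.23×10⁻¹³ V²
V_n = √(1.23×10⁻¹³) = 3.51×10⁻⁷ V = 351 nV

351 nV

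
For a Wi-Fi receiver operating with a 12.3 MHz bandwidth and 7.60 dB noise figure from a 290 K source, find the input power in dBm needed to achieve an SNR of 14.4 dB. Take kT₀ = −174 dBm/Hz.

−81.1 dBm

Sensitivity = −174 + 10 log₁₀(B) + NF + SNR_min
= −174 + 70.9 + 7.60 + 14.4
= −81.10 dBm → −81.1 dBm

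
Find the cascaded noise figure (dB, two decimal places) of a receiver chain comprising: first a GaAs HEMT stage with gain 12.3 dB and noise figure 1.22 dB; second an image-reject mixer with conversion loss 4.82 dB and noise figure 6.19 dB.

Convert to linear (a loss of L dB is a gain of −L dB): F_i = 10^(NF_i/10), G_i = 10^(G_i,dB/10)
  Stage 1: F_1 = 10^(1.22/10) = 1.324, G_1 = 10^(12.3/10) = 16.98
  Stage 2: F_2 = 10^(6.19/10) = 4.159, G_2 = 10^(−4.82/10) = 0.3296
Friis cascade:
  F = 1.324 + (4.159 − 1)/16.98 = 1.510
NF = 10 log₁₀(1.510) = 1.79 dB

1.79 dB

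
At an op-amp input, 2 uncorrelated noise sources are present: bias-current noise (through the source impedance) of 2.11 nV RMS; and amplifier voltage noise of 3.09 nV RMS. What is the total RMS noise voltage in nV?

Uncorrelated sources add in power (mean-square): V_tot = √(ΣV_i²)
V_tot = √[(2.11×10⁻⁹)² + (3.09×10⁻⁹)²] = 3.74×10⁻⁹ V = 3.74 nV

3.74 nV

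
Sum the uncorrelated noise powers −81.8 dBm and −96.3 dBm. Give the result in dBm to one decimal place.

−81.6 dBm

Convert to linear, add, convert back:
P₁ = 6.61×10⁻¹² W, P₂ = 2.34×10⁻¹³ W
P_tot = 6.84×10⁻¹² W → 10 log₁₀(P_tot / 10⁻³) = −81.6 dBm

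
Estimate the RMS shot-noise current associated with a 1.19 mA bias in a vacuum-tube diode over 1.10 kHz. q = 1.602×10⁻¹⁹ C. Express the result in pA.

I_n = √(2qI·B)
2qI·B = 2 × 1.602×10⁻¹⁹ × 1.19×10⁻³ × 1.10×10³ = 4.19×10⁻¹⁹ A²
I_n = √(4.19×10⁻¹⁹) = 6.48×10⁻¹⁰ A = 648 pA

648 pA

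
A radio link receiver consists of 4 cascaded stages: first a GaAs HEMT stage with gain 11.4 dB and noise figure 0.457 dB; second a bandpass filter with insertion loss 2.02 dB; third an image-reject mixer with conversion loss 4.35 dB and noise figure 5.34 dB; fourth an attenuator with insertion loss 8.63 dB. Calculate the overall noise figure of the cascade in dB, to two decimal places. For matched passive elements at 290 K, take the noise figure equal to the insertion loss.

5.33 dB

Convert to linear (a loss of L dB is a gain of −L dB): F_i = 10^(NF_i/10), G_i = 10^(G_i,dB/10)
  Stage 1: F_1 = 10^(0.457/10) = 1.111, G_1 = 10^(11.4/10) = 13.80
  Stage 2: F_2 = 10^(2.02/10) = 1.592, G_2 = 10^(−2.02/10) = 0.6281
  Stage 3: F_3 = 10^(5.34/10) = 3.420, G_3 = 10^(−4.35/10) = 0.3673
  Stage 4: F_4 = 10^(8.63/10) = 7.295, G_4 = 10^(−8.63/10) = 0.1371
Friis cascade:
  F = 1.111 + (1.592 − 1)/13.80 + (3.420 − 1)/8.670 + (7.295 − 1)/3.184 = 3.410
NF = 10 log₁₀(3.410) = 5.33 dB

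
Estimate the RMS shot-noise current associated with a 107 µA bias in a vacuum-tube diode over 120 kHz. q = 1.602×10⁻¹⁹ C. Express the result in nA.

I_n = √(2qI·B)
2qI·B = 2 × 1.602×10⁻¹⁹ × 1.07×10⁻⁴ × 1.20×10⁵ = 4.11×10⁻¹⁸ A²
I_n = √(4.11×10⁻¹⁸) = 2.03×10⁻⁹ A = 2.03 nA

2.03 nA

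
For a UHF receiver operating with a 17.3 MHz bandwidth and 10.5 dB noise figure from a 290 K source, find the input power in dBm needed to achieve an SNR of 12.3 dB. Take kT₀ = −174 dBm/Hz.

Sensitivity = −174 + 10 log₁₀(B) + NF + SNR_min
= −174 + 72.38 + 10.5 + 12.3
= −78.82 dBm → −78.8 dBm

−78.8 dBm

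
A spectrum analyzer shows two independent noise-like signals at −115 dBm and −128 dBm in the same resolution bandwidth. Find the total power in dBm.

Convert to linear, add, convert back:
P₁ = 3.16×10⁻¹⁵ W, P₂ = 1.58×10⁻¹⁶ W
P_tot = 3.32×10⁻¹⁵ W → 10 log₁₀(P_tot / 10⁻³) = −114.8 dBm

−114.8 dBm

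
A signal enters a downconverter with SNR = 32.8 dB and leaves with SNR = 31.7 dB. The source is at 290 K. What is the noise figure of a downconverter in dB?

1.1 dB

NF (dB) = SNR_in(dB) − SNR_out(dB) when the source is at T₀
NF = 32.8 − 31.7 = 1.1 dB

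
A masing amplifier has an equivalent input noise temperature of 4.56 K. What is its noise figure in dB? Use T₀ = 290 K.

0.068 dB

F = 1 + T_e/T₀ = 1 + 4.56/290 = 1.01572
NF = 10 log₁₀(1.01572) = 0.068 dB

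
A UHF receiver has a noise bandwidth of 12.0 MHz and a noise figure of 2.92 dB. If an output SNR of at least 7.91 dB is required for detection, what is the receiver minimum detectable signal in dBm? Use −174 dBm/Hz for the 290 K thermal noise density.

−92.4 dBm

Sensitivity = −174 + 10 log₁₀(B) + NF + SNR_min
= −174 + 70.79 + 2.92 + 7.91
= −92.38 dBm → −92.4 dBm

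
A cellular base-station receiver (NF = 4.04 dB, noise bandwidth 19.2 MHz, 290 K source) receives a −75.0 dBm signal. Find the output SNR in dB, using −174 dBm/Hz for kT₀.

22.1 dB

Noise floor: N = −174 + 10 log₁₀(B) + NF
10 log₁₀(1.92×10⁷) = 72.83 dB
N = −174 + 72.83 + 4.04 = −97.13 dBm
SNR = P_sig − N = −75.0 − (−97.13) = 22.13 dB → 22.1 dB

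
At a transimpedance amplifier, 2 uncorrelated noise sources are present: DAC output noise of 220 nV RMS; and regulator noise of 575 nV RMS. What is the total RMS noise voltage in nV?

616 nV

Uncorrelated sources add in power (mean-square): V_tot = √(ΣV_i²)
V_tot = √[(2.20×10⁻⁷)² + (5.75×10⁻⁷)²] = 6.16×10⁻⁷ V = 616 nV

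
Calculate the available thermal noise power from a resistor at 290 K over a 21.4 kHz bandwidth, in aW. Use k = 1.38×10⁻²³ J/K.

P_n = kTB = 1.38×10⁻²³ × 290 × 2.14×10⁴ = 8.56×10⁻¹⁷ W = 85.6 aW

85.6 aW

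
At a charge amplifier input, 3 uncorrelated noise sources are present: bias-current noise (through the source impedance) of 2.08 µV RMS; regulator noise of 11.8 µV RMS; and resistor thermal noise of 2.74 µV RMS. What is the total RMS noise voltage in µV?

Uncorrelated sources add in power (mean-square): V_tot = √(ΣV_i²)
V_tot = √[(2.08×10⁻⁶)² + (1.18×10⁻⁵)² + (2.74×10⁻⁶)²] = 1.23×10⁻⁵ V = 12.3 µV

12.3 µV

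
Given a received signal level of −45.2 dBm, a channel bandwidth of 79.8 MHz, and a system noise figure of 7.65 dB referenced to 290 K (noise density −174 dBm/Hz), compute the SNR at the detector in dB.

Noise floor: N = −174 + 10 log₁₀(B) + NF
10 log₁₀(7.98×10⁷) = 79.02 dB
N = −174 + 79.02 + 7.65 = −87.33 dBm
SNR = P_sig − N = −45.2 − (−87.33) = 42.13 dB → 42.1 dB

42.1 dB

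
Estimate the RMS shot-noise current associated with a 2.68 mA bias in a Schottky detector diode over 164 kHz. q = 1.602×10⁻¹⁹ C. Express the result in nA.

11.9 nA

I_n = √(2qI·B)
2qI·B = 2 × 1.602×10⁻¹⁹ × 2.68×10⁻³ × 1.64×10⁵ = 1.41×10⁻¹⁶ A²
I_n = √(1.41×10⁻¹⁶) = 1.19×10⁻⁸ A = 11.9 nA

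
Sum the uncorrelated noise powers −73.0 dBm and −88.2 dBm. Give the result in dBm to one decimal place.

−72.9 dBm

Convert to linear, add, convert back:
P₁ = 5.01×10⁻¹¹ W, P₂ = 1.51×10⁻¹² W
P_tot = 5.16×10⁻¹¹ W → 10 log₁₀(P_tot / 10⁻³) = −72.9 dBm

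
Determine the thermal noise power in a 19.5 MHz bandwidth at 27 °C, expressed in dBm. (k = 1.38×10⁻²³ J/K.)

T = 27 °C + 273.15 = 300.15 K
P_n = kTB = 1.38×10⁻²³ × 300.15 × 1.95×10⁷ = 8.08×10⁻¹⁴ W
In dBm: 10 log₁₀(8.08×10⁻¹⁴ / 10⁻³) = −100.9 dBm

−100.9 dBm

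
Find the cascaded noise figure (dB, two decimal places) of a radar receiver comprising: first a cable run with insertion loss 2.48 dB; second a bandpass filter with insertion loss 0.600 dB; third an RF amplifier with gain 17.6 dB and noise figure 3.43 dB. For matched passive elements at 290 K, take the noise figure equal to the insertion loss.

6.51 dB

Convert to linear (a loss of L dB is a gain of −L dB): F_i = 10^(NF_i/10), G_i = 10^(G_i,dB/10)
  Stage 1: F_1 = 10^(2.48/10) = 1.770, G_1 = 10^(−2.48/10) = 0.5649
  Stage 2: F_2 = 10^(0.600/10) = 1.148, G_2 = 10^(−0.600/10) = 0.8710
  Stage 3: F_3 = 10^(3.43/10) = 2.203, G_3 = 10^(17.6/10) = 57.54
Friis cascade:
  F = 1.770 + (1.148 − 1)/0.5649 + (2.203 − 1)/0.4920 = 4.477
NF = 10 log₁₀(4.477) = 6.51 dB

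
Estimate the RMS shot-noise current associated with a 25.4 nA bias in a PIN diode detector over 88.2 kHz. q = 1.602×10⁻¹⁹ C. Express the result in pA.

I_n = √(2qI·B)
2qI·B = 2 × 1.602×10⁻¹⁹ × 2.54×10⁻⁸ × 8.82×10⁴ = 7.18×10⁻²² A²
I_n = √(7.18×10⁻²²) = 2.68×10⁻¹¹ A = 26.8 pA

26.8 pA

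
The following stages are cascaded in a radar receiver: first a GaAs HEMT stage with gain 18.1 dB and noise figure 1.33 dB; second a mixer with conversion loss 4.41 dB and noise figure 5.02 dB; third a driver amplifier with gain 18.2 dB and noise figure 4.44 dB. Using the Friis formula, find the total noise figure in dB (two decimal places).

1.67 dB

Convert to linear (a loss of L dB is a gain of −L dB): F_i = 10^(NF_i/10), G_i = 10^(G_i,dB/10)
  Stage 1: F_1 = 10^(1.33/10) = 1.358, G_1 = 10^(18.1/10) = 64.57
  Stage 2: F_2 = 10^(5.02/10) = 3.177, G_2 = 10^(−4.41/10) = 0.3622
  Stage 3: F_3 = 10^(4.44/10) = 2.780, G_3 = 10^(18.2/10) = 66.07
Friis cascade:
  F = 1.358 + (3.177 − 1)/64.57 + (2.780 − 1)/23.39 = 1.468
NF = 10 log₁₀(1.468) = 1.67 dB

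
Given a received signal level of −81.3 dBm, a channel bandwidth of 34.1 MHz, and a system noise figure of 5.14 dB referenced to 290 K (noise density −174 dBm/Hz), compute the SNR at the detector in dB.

Noise floor: N = −174 + 10 log₁₀(B) + NF
10 log₁₀(3.41×10⁷) = 75.33 dB
N = −174 + 75.33 + 5.14 = −93.53 dBm
SNR = P_sig − N = −81.3 − (−93.53) = 12.23 dB → 12.2 dB

12.2 dB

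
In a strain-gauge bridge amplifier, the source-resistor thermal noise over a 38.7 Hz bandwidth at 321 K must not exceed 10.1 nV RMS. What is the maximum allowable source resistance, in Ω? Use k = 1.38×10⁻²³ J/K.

Johnson–Nyquist: V_n = √(4kTRB) ⇒ R = V_n² / (4kTB)
4kTB = 4 × 1.38×10⁻²³ × 321 × 3.87×10¹ = 6.86×10⁻¹⁹
R = (1.01×10⁻⁸)² / 6.86×10⁻¹⁹ = 1.49×10² Ω = 149 Ω

149 Ω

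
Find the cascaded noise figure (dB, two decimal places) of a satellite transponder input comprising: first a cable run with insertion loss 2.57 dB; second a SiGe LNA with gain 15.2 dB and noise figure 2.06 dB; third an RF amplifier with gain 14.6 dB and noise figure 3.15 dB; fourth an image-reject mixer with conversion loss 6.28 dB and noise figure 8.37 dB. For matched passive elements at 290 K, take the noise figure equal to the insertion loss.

Convert to linear (a loss of L dB is a gain of −L dB): F_i = 10^(NF_i/10), G_i = 10^(G_i,dB/10)
  Stage 1: F_1 = 10^(2.57/10) = 1.807, G_1 = 10^(−2.57/10) = 0.5534
  Stage 2: F_2 = 10^(2.06/10) = 1.607, G_2 = 10^(15.2/10) = 33.11
  Stage 3: F_3 = 10^(3.15/10) = 2.065, G_3 = 10^(14.6/10) = 28.84
  Stage 4: F_4 = 10^(8.37/10) = 6.871, G_4 = 10^(−6.28/10) = 0.2355
Friis cascade:
  F = 1.807 + (1.607 − 1)/0.5534 + (2.065 − 1)/18.32 + (6.871 − 1)/528.4 = 2.973
NF = 10 log₁₀(2.973) = 4.73 dB

4.73 dB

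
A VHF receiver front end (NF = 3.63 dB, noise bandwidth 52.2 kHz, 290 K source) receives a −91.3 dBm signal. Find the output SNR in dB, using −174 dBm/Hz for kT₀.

Noise floor: N = −174 + 10 log₁₀(B) + NF
10 log₁₀(5.22×10⁴) = 47.18 dB
N = −174 + 47.18 + 3.63 = −123.19 dBm
SNR = P_sig − N = −91.3 − (−123.19) = 31.89 dB → 31.9 dB

31.9 dB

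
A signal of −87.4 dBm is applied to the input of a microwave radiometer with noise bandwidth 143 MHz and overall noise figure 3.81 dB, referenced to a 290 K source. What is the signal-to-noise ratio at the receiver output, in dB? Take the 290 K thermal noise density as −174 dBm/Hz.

1.2 dB

Noise floor: N = −174 + 10 log₁₀(B) + NF
10 log₁₀(1.43×10⁸) = 81.55 dB
N = −174 + 81.55 + 3.81 = −88.64 dBm
SNR = P_sig − N = −87.4 − (−88.64) = 1.24 dB → 1.2 dB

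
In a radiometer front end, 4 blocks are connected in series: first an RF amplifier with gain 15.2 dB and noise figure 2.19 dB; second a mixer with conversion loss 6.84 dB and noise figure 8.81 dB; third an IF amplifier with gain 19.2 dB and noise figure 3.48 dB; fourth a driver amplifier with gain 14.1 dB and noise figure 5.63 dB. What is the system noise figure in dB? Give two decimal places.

3.09 dB

Convert to linear (a loss of L dB is a gain of −L dB): F_i = 10^(NF_i/10), G_i = 10^(G_i,dB/10)
  Stage 1: F_1 = 10^(2.19/10) = 1.656, G_1 = 10^(15.2/10) = 33.11
  Stage 2: F_2 = 10^(8.81/10) = 7.603, G_2 = 10^(−6.84/10) = 0.2070
  Stage 3: F_3 = 10^(3.48/10) = 2.228, G_3 = 10^(19.2/10) = 83.18
  Stage 4: F_4 = 10^(5.63/10) = 3.656, G_4 = 10^(14.1/10) = 25.70
Friis cascade:
  F = 1.656 + (7.603 − 1)/33.11 + (2.228 − 1)/6.855 + (3.656 − 1)/570.2 = 2.039
NF = 10 log₁₀(2.039) = 3.09 dB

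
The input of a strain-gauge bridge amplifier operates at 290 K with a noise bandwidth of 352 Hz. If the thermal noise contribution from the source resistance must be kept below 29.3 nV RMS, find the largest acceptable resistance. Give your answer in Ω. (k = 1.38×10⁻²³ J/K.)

Johnson–Nyquist: V_n = √(4kTRB) ⇒ R = V_n² / (4kTB)
4kTB = 4 × 1.38×10⁻²³ × 290 × 3.52×10² = 5.63×10⁻¹⁸
R = (2.93×10⁻⁸)² / 5.63×10⁻¹⁸ = 1.52×10² Ω = 152 Ω

152 Ω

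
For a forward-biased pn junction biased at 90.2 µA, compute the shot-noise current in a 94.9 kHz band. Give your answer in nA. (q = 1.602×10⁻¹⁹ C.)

1.66 nA

I_n = √(2qI·B)
2qI·B = 2 × 1.602×10⁻¹⁹ × 9.02×10⁻⁵ × 9.49×10⁴ = 2.74×10⁻¹⁸ A²
I_n = √(2.74×10⁻¹⁸) = 1.66×10⁻⁹ A = 1.66 nA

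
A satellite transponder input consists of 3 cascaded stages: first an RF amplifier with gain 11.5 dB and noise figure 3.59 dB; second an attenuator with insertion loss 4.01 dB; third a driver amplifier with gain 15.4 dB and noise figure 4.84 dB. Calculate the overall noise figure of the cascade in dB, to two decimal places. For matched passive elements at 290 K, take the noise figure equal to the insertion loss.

Convert to linear (a loss of L dB is a gain of −L dB): F_i = 10^(NF_i/10), G_i = 10^(G_i,dB/10)
  Stage 1: F_1 = 10^(3.59/10) = 2.286, G_1 = 10^(11.5/10) = 14.13
  Stage 2: F_2 = 10^(4.01/10) = 2.518, G_2 = 10^(−4.01/10) = 0.3972
  Stage 3: F_3 = 10^(4.84/10) = 3.048, G_3 = 10^(15.4/10) = 34.67
Friis cascade:
  F = 2.286 + (2.518 − 1)/14.13 + (3.048 − 1)/5.610 = 2.758
NF = 10 log₁₀(2.758) = 4.41 dB

4.41 dB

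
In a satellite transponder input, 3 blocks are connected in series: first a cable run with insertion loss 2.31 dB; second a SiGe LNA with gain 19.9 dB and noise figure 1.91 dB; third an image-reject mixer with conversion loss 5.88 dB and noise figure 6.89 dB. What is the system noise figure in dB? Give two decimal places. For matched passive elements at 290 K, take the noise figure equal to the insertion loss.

4.33 dB

Convert to linear (a loss of L dB is a gain of −L dB): F_i = 10^(NF_i/10), G_i = 10^(G_i,dB/10)
  Stage 1: F_1 = 10^(2.31/10) = 1.702, G_1 = 10^(−2.31/10) = 0.5875
  Stage 2: F_2 = 10^(1.91/10) = 1.552, G_2 = 10^(19.9/10) = 97.72
  Stage 3: F_3 = 10^(6.89/10) = 4.887, G_3 = 10^(−5.88/10) = 0.2582
Friis cascade:
  F = 1.702 + (1.552 − 1)/0.5875 + (4.887 − 1)/57.41 = 2.710
NF = 10 log₁₀(2.710) = 4.33 dB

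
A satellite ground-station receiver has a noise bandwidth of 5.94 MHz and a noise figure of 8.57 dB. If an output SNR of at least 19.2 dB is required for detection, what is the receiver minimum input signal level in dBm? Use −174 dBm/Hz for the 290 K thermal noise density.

Sensitivity = −174 + 10 log₁₀(B) + NF + SNR_min
= −174 + 67.74 + 8.57 + 19.2
= −78.49 dBm → −78.5 dBm

−78.5 dBm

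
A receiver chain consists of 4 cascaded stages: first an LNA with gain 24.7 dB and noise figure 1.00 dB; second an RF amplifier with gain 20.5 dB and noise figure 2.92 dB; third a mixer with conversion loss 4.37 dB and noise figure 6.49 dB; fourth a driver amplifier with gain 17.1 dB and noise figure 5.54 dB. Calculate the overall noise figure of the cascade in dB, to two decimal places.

1.01 dB

Convert to linear (a loss of L dB is a gain of −L dB): F_i = 10^(NF_i/10), G_i = 10^(G_i,dB/10)
  Stage 1: F_1 = 10^(1.00/10) = 1.259, G_1 = 10^(24.7/10) = 295.1
  Stage 2: F_2 = 10^(2.92/10) = 1.959, G_2 = 10^(20.5/10) = 112.2
  Stage 3: F_3 = 10^(6.49/10) = 4.457, G_3 = 10^(−4.37/10) = 0.3656
  Stage 4: F_4 = 10^(5.54/10) = 3.581, G_4 = 10^(17.1/10) = 51.29
Friis cascade:
  F = 1.259 + (1.959 − 1)/295.1 + (4.457 − 1)/3.311×10⁴ + (3.581 − 1)/1.211×10⁴ = 1.262
NF = 10 log₁₀(1.262) = 1.01 dB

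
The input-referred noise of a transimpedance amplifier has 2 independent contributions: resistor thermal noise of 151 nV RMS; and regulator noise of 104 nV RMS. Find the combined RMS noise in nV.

183 nV

Uncorrelated sources add in power (mean-square): V_tot = √(ΣV_i²)
V_tot = √[(1.51×10⁻⁷)² + (1.04×10⁻⁷)²] = 1.83×10⁻⁷ V = 183 nV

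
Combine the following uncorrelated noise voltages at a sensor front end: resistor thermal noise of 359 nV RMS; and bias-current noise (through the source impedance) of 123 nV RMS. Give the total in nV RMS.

379 nV

Uncorrelated sources add in power (mean-square): V_tot = √(ΣV_i²)
V_tot = √[(3.59×10⁻⁷)² + (1.23×10⁻⁷)²] = 3.79×10⁻⁷ V = 379 nV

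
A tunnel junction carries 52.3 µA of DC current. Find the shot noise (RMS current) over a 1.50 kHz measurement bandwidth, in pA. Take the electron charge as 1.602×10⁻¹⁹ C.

I_n = √(2qI·B)
2qI·B = 2 × 1.602×10⁻¹⁹ × 5.23×10⁻⁵ × 1.50×10³ = 2.51×10⁻²⁰ A²
I_n = √(2.51×10⁻²⁰) = 1.59×10⁻¹⁰ A = 159 pA

159 pA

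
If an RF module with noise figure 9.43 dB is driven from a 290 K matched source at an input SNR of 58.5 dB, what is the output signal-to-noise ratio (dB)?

By definition F = SNR_in/SNR_out, so in dB: SNR_out = SNR_in − NF
SNR_out = 58.5 − 9.43 = 49.07 dB

49.07 dB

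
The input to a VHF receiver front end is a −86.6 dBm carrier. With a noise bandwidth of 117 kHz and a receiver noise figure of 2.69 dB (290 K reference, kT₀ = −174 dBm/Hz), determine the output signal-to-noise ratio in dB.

Noise floor: N = −174 + 10 log₁₀(B) + NF
10 log₁₀(1.17×10⁵) = 50.68 dB
N = −174 + 50.68 + 2.69 = −120.63 dBm
SNR = P_sig − N = −86.6 − (−120.63) = 34.03 dB → 34.0 dB

34.0 dB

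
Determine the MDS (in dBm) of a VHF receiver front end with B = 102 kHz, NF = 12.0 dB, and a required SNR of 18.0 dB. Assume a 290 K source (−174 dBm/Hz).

−93.9 dBm

Sensitivity = −174 + 10 log₁₀(B) + NF + SNR_min
= −174 + 50.09 + 12.0 + 18.0
= −93.91 dBm → −93.9 dBm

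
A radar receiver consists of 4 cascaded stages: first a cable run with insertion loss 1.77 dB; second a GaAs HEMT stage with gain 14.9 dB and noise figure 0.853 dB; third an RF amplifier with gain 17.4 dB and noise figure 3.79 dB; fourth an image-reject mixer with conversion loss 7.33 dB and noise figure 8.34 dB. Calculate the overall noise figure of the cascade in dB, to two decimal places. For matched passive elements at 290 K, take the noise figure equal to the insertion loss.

Convert to linear (a loss of L dB is a gain of −L dB): F_i = 10^(NF_i/10), G_i = 10^(G_i,dB/10)
  Stage 1: F_1 = 10^(1.77/10) = 1.503, G_1 = 10^(−1.77/10) = 0.6653
  Stage 2: F_2 = 10^(0.853/10) = 1.217, G_2 = 10^(14.9/10) = 30.90
  Stage 3: F_3 = 10^(3.79/10) = 2.393, G_3 = 10^(17.4/10) = 54.95
  Stage 4: F_4 = 10^(8.34/10) = 6.823, G_4 = 10^(−7.33/10) = 0.1849
Friis cascade:
  F = 1.503 + (1.217 − 1)/0.6653 + (2.393 − 1)/20.56 + (6.823 − 1)/1130 = 1.902
NF = 10 log₁₀(1.902) = 2.79 dB

2.79 dB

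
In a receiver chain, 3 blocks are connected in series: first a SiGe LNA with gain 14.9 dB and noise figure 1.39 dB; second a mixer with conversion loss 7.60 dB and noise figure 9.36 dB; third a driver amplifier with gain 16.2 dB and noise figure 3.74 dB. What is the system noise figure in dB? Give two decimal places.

Convert to linear (a loss of L dB is a gain of −L dB): F_i = 10^(NF_i/10), G_i = 10^(G_i,dB/10)
  Stage 1: F_1 = 10^(1.39/10) = 1.377, G_1 = 10^(14.9/10) = 30.90
  Stage 2: F_2 = 10^(9.36/10) = 8.630, G_2 = 10^(−7.60/10) = 0.1738
  Stage 3: F_3 = 10^(3.74/10) = 2.366, G_3 = 10^(16.2/10) = 41.69
Friis cascade:
  F = 1.377 + (8.630 − 1)/30.90 + (2.366 − 1)/5.370 = 1.878
NF = 10 log₁₀(1.878) = 2.74 dB

2.74 dB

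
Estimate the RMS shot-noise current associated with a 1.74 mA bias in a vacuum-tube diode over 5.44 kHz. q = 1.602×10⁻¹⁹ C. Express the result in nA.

1.74 nA

I_n = √(2qI·B)
2qI·B = 2 × 1.602×10⁻¹⁹ × 1.74×10⁻³ × 5.44×10³ = 3.03×10⁻¹⁸ A²
I_n = √(3.03×10⁻¹⁸) = 1.74×10⁻⁹ A = 1.74 nA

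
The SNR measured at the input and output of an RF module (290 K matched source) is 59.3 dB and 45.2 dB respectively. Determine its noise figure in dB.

14.1 dB

NF (dB) = SNR_in(dB) − SNR_out(dB) when the source is at T₀
NF = 59.3 − 45.2 = 14.1 dB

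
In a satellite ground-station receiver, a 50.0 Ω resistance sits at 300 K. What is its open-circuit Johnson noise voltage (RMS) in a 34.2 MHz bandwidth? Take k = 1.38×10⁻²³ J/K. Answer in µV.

V_n = √(4kTRB)
4kTRB = 4 × 1.38×10⁻²³ × 300 × 5.00×10¹ × 3.42×10⁷ = 2.83×10⁻¹¹ V²
V_n = √(2.83×10⁻¹¹) = 5.32×10⁻⁶ V = 5.32 µV

5.32 µV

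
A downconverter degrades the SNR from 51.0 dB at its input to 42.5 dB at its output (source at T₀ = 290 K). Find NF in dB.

NF (dB) = SNR_in(dB) − SNR_out(dB) when the source is at T₀
NF = 51.0 − 42.5 = 8.5 dB

8.5 dB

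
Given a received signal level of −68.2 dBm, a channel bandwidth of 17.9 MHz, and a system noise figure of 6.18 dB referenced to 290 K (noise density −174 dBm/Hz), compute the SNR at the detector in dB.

27.1 dB

Noise floor: N = −174 + 10 log₁₀(B) + NF
10 log₁₀(1.79×10⁷) = 72.53 dB
N = −174 + 72.53 + 6.18 = −95.29 dBm
SNR = P_sig − N = −68.2 − (−95.29) = 27.09 dB → 27.1 dB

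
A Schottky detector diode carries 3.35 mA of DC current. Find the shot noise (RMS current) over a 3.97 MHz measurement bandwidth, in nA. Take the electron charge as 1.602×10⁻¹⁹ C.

65.3 nA

I_n = √(2qI·B)
2qI·B = 2 × 1.602×10⁻¹⁹ × 3.35×10⁻³ × 3.97×10⁶ = 4.26×10⁻¹⁵ A²
I_n = √(4.26×10⁻¹⁵) = 6.53×10⁻⁸ A = 65.3 nA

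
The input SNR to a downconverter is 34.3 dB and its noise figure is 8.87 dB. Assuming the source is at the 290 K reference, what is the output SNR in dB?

25.43 dB

By definition F = SNR_in/SNR_out, so in dB: SNR_out = SNR_in − NF
SNR_out = 34.3 − 8.87 = 25.43 dB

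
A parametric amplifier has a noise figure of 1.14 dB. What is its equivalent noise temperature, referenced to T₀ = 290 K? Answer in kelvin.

F = 10^(1.14/10) = 1.30017
T_e = (F − 1)·T₀ = (1.30017 − 1) × 290 = 87.0 K

87.0 K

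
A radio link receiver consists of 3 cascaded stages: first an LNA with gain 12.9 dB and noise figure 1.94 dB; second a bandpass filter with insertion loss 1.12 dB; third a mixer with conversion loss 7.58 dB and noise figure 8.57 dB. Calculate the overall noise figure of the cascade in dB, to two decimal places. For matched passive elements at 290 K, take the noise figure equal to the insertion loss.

2.99 dB

Convert to linear (a loss of L dB is a gain of −L dB): F_i = 10^(NF_i/10), G_i = 10^(G_i,dB/10)
  Stage 1: F_1 = 10^(1.94/10) = 1.563, G_1 = 10^(12.9/10) = 19.50
  Stage 2: F_2 = 10^(1.12/10) = 1.294, G_2 = 10^(−1.12/10) = 0.7727
  Stage 3: F_3 = 10^(8.57/10) = 7.194, G_3 = 10^(−7.58/10) = 0.1746
Friis cascade:
  F = 1.563 + (1.294 − 1)/19.50 + (7.194 − 1)/15.07 = 1.989
NF = 10 log₁₀(1.989) = 2.99 dB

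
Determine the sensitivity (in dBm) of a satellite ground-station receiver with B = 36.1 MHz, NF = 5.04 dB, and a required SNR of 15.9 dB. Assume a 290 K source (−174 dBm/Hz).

−77.5 dBm

Sensitivity = −174 + 10 log₁₀(B) + NF + SNR_min
= −174 + 75.58 + 5.04 + 15.9
= −77.48 dBm → −77.5 dBm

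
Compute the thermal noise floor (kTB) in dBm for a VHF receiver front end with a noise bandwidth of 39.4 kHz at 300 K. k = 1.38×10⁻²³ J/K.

P_n = kTB = 1.38×10⁻²³ × 300 × 3.94×10⁴ = 1.63×10⁻¹⁶ W
In dBm: 10 log₁₀(1.63×10⁻¹⁶ / 10⁻³) = −127.9 dBm

−127.9 dBm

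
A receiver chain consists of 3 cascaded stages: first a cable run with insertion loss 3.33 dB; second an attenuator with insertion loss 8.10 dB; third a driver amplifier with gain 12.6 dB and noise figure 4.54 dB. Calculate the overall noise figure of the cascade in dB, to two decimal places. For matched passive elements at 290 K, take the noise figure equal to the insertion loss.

Convert to linear (a loss of L dB is a gain of −L dB): F_i = 10^(NF_i/10), G_i = 10^(G_i,dB/10)
  Stage 1: F_1 = 10^(3.33/10) = 2.153, G_1 = 10^(−3.33/10) = 0.4645
  Stage 2: F_2 = 10^(8.10/10) = 6.457, G_2 = 10^(−8.10/10) = 0.1549
  Stage 3: F_3 = 10^(4.54/10) = 2.844, G_3 = 10^(12.6/10) = 18.20
Friis cascade:
  F = 2.153 + (6.457 − 1)/0.4645 + (2.844 − 1)/0.07194 = 39.54
NF = 10 log₁₀(39.54) = 15.97 dB

15.97 dB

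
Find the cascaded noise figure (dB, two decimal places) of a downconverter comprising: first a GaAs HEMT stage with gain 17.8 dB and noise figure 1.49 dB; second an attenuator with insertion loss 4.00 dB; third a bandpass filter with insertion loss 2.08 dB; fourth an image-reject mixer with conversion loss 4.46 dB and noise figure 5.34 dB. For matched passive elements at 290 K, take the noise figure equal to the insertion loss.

2.10 dB

Convert to linear (a loss of L dB is a gain of −L dB): F_i = 10^(NF_i/10), G_i = 10^(G_i,dB/10)
  Stage 1: F_1 = 10^(1.49/10) = 1.409, G_1 = 10^(17.8/10) = 60.26
  Stage 2: F_2 = 10^(4.00/10) = 2.512, G_2 = 10^(−4.00/10) = 0.3981
  Stage 3: F_3 = 10^(2.08/10) = 1.614, G_3 = 10^(−2.08/10) = 0.6194
  Stage 4: F_4 = 10^(5.34/10) = 3.420, G_4 = 10^(−4.46/10) = 0.3581
Friis cascade:
  F = 1.409 + (2.512 − 1)/60.26 + (1.614 − 1)/23.99 + (3.420 − 1)/14.86 = 1.623
NF = 10 log₁₀(1.623) = 2.10 dB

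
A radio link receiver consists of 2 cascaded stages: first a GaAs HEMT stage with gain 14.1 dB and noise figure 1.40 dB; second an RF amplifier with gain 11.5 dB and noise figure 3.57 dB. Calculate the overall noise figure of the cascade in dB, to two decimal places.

1.55 dB

Convert to linear (a loss of L dB is a gain of −L dB): F_i = 10^(NF_i/10), G_i = 10^(G_i,dB/10)
  Stage 1: F_1 = 10^(1.40/10) = 1.380, G_1 = 10^(14.1/10) = 25.70
  Stage 2: F_2 = 10^(3.57/10) = 2.275, G_2 = 10^(11.5/10) = 14.13
Friis cascade:
  F = 1.380 + (2.275 − 1)/25.70 = 1.430
NF = 10 log₁₀(1.430) = 1.55 dB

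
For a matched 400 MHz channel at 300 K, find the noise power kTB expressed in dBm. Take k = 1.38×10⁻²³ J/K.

−87.8 dBm

P_n = kTB = 1.38×10⁻²³ × 300 × 4.00×10⁸ = 1.66×10⁻¹² W
In dBm: 10 log₁₀(1.66×10⁻¹² / 10⁻³) = −87.8 dBm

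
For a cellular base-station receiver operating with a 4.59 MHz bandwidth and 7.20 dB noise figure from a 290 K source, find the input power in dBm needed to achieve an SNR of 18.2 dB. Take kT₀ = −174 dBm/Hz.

Sensitivity = −174 + 10 log₁₀(B) + NF + SNR_min
= −174 + 66.62 + 7.20 + 18.2
= −81.98 dBm → −82.0 dBm

−82.0 dBm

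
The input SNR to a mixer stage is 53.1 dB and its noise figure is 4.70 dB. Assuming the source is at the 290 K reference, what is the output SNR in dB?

By definition F = SNR_in/SNR_out, so in dB: SNR_out = SNR_in − NF
SNR_out = 53.1 − 4.70 = 48.40 dB

48.40 dB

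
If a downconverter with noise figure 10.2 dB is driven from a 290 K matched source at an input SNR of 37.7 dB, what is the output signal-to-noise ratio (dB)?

27.5 dB

By definition F = SNR_in/SNR_out, so in dB: SNR_out = SNR_in − NF
SNR_out = 37.7 − 10.2 = 27.5 dB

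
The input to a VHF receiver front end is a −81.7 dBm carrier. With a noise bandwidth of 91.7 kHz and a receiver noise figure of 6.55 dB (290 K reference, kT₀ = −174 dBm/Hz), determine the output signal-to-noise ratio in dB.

Noise floor: N = −174 + 10 log₁₀(B) + NF
10 log₁₀(9.17×10⁴) = 49.62 dB
N = −174 + 49.62 + 6.55 = −117.83 dBm
SNR = P_sig − N = −81.7 − (−117.83) = 36.13 dB → 36.1 dB

36.1 dB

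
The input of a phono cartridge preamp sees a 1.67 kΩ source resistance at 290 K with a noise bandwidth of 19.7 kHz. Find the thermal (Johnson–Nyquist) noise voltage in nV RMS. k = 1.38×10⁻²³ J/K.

V_n = √(4kTRB)
4kTRB = 4 × 1.38×10⁻²³ × 290 × 1.67×10³ × 1.97×10⁴ = 5.27×10⁻¹³ V²
V_n = √(5.27×10⁻¹³) = 7.26×10⁻⁷ V = 726 nV

726 nV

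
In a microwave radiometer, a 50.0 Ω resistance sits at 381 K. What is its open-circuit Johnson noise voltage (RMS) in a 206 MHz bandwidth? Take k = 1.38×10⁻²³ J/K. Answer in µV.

14.7 µV

V_n = √(4kTRB)
4kTRB = 4 × 1.38×10⁻²³ × 381 × 5.00×10¹ × 2.06×10⁸ = 2.17×10⁻¹⁰ V²
V_n = √(2.17×10⁻¹⁰) = 1.47×10⁻⁵ V = 14.7 µV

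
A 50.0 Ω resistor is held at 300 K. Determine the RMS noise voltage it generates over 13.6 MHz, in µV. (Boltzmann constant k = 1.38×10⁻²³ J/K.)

3.36 µV

V_n = √(4kTRB)
4kTRB = 4 × 1.38×10⁻²³ × 300 × 5.00×10¹ × 1.36×10⁷ = 1.13×10⁻¹¹ V²
V_n = √(1.13×10⁻¹¹) = 3.36×10⁻⁶ V = 3.36 µV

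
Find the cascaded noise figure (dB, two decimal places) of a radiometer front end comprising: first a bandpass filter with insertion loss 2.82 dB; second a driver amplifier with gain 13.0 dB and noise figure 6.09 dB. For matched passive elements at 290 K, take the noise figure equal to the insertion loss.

8.91 dB

Convert to linear (a loss of L dB is a gain of −L dB): F_i = 10^(NF_i/10), G_i = 10^(G_i,dB/10)
  Stage 1: F_1 = 10^(2.82/10) = 1.914, G_1 = 10^(−2.82/10) = 0.5224
  Stage 2: F_2 = 10^(6.09/10) = 4.064, G_2 = 10^(13.0/10) = 19.95
Friis cascade:
  F = 1.914 + (4.064 − 1)/0.5224 = 7.780
NF = 10 log₁₀(7.780) = 8.91 dB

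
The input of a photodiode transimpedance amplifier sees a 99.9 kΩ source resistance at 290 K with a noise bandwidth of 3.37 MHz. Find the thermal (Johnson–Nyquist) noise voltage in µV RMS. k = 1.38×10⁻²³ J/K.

73.4 µV

V_n = √(4kTRB)
4kTRB = 4 × 1.38×10⁻²³ × 290 × 9.99×10⁴ × 3.37×10⁶ = 5.39×10⁻⁹ V²
V_n = √(5.39×10⁻⁹) = 7.34×10⁻⁵ V = 73.4 µV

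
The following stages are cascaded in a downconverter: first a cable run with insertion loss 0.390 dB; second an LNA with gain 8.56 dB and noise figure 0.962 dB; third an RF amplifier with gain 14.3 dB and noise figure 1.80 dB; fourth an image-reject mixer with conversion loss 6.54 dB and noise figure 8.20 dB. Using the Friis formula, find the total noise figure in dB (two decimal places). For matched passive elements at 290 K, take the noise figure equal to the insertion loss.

Convert to linear (a loss of L dB is a gain of −L dB): F_i = 10^(NF_i/10), G_i = 10^(G_i,dB/10)
  Stage 1: F_1 = 10^(0.390/10) = 1.094, G_1 = 10^(−0.390/10) = 0.9141
  Stage 2: F_2 = 10^(0.962/10) = 1.248, G_2 = 10^(8.56/10) = 7.178
  Stage 3: F_3 = 10^(1.80/10) = 1.514, G_3 = 10^(14.3/10) = 26.92
  Stage 4: F_4 = 10^(8.20/10) = 6.607, G_4 = 10^(−6.54/10) = 0.2218
Friis cascade:
  F = 1.094 + (1.248 − 1)/0.9141 + (1.514 − 1)/6.561 + (6.607 − 1)/176.6 = 1.475
NF = 10 log₁₀(1.475) = 1.69 dB

1.69 dB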